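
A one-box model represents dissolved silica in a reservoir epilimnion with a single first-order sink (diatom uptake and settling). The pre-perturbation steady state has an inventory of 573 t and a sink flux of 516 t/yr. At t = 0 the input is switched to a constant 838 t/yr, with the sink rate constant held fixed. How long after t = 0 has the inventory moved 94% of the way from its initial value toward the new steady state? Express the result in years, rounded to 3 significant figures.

τ = M₀/F₀ = 573/516 = 1.110 yr.
The remaining gap fraction is e^(−t/τ); 94% covered ⇒ e^(−t/τ) = 0.0600.
t = −τ ln(0.0600) = 1.110 × 2.813 = 3.124 yr.

3.12 yr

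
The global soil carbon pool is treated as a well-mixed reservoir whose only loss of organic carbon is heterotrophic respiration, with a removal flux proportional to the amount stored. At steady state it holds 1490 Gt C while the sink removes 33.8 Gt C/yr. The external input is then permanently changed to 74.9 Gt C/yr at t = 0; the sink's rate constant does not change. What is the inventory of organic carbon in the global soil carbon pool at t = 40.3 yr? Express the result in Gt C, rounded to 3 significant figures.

The sink rate constant is k = F₀/M₀ = 33.8/1490 = 0.02268 yr⁻¹.
Solving dM/dt = F₁ − kM with M(0) = M₀ gives M(t) = F₁/k + (M₀ − F₁/k)·e^(−kt).
F₁/k = 74.9/0.02268 = 3301.8 Gt C; kt = 0.02268 × 40.3 = 0.9142, e^(−kt) = 0.4008.
M(40.3) = 3301.8 + (1490 − 3301.8) × 0.4008 = 3301.8 − 726.2 = 2575.6 Gt C.

2580 Gt C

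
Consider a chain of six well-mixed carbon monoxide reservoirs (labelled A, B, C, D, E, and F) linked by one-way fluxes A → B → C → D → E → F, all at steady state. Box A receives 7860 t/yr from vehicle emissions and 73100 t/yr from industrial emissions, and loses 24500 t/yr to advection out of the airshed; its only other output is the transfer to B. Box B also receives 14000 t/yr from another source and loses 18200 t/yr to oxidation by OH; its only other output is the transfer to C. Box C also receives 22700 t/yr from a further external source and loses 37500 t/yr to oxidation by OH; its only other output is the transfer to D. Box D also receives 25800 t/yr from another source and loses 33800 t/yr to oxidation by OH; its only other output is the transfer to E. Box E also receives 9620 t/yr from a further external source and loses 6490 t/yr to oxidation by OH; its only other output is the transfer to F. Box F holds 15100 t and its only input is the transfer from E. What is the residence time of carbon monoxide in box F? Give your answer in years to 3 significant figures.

0.463 yr

Box A: F(A→B) = (7860 + 73100) − 24500 = 56460 t/yr.
Box B: F(B→C) = (56460 + 14000) − 18200 = 52260 t/yr.
Box C: F(C→D) = (52260 + 22700) − 37500 = 37460 t/yr.
Box D: F(D→E) = (37460 + 25800) − 33800 = 29460 t/yr.
Box E: F(E→F) = (29460 + 9620) − 6490 = 32590 t/yr.
Box F throughput = its input = 32590 t/yr; τ = 15100 / 32590 = 0.4633 yr.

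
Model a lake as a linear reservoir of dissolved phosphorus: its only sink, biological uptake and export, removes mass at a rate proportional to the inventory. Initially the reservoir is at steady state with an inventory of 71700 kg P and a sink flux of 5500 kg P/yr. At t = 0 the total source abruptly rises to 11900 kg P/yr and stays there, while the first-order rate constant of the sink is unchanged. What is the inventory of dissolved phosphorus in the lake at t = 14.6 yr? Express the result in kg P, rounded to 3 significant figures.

Residence time τ = M₀/F₀ = 13.04 yr. The eventual steady state is M_∞ = M₀·(F₁/F₀) = 71700 × 11900/5500 = 155130 kg P.
The anomaly ΔM(t) = M(t) − M_∞ decays as ΔM₀·e^(−t/τ) with ΔM₀ = 71700 − 155130 = −83430 kg P.
At t = 14.6 yr, e^(−t/τ) = e^(−1.120) = 0.3263, so ΔM = −27220 kg P and M = 155130 − 27220 = 127910 kg P.

128000 kg P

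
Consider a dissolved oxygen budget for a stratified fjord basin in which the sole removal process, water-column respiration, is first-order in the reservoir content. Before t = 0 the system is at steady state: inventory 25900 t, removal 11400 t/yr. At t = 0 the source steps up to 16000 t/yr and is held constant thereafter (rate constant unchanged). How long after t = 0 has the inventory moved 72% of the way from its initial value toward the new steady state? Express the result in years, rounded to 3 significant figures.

2.89 yr

τ = M₀/F₀ = 25900/11400 = 2.272 yr.
The remaining gap fraction is e^(−t/τ); 72% covered ⇒ e^(−t/τ) = 0.280.
t = −τ ln(0.280) = 2.272 × 1.273 = 2.892 yr.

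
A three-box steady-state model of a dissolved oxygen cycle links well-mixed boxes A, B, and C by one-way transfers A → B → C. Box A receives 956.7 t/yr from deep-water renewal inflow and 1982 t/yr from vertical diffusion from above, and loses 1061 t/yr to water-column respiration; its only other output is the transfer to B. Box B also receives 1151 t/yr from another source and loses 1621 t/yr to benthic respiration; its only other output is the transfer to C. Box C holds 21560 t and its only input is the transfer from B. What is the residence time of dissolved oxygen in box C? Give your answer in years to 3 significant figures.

15.3 yr

Box A: F(A→B) = (956.7 + 1982) − 1061 = 1877.7 t/yr.
Box B: F(B→C) = (1877.7 + 1151) − 1621 = 1407.7 t/yr.
Box C throughput = its input = 1407.7 t/yr; τ = 21560 / 1407.7 = 15.32 yr.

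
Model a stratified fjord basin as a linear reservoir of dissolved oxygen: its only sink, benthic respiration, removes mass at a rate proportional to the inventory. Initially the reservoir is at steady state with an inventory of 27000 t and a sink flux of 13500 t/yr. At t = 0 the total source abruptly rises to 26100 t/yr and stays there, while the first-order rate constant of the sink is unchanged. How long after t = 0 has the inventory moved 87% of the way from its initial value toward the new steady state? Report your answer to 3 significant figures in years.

4.08 yr

τ = M₀/F₀ = 27000/13500 = 2.000 yr.
The remaining gap fraction is e^(−t/τ); 87% covered ⇒ e^(−t/τ) = 0.130.
t = −τ ln(0.130) = 2.000 × 2.040 = 4.080 yr.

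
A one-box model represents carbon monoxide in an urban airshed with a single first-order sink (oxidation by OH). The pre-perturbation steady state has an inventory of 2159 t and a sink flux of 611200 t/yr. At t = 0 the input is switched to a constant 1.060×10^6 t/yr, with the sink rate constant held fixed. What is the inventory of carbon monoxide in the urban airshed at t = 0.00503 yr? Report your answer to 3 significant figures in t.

3360 t

Residence time τ = M₀/F₀ = 0.003532 yr. The eventual steady state is M_∞ = M₀·(F₁/F₀) = 2159 × 1.060×10^6/611200 = 3744.3 t.
The anomaly ΔM(t) = M(t) − M_∞ decays as ΔM₀·e^(−t/τ) with ΔM₀ = 2159 − 3744.3 = −1585 t.
At t = 0.00503 yr, e^(−t/τ) = e^(−1.424) = 0.2408, so ΔM = −381.7 t and M = 3744.3 − 381.7 = 3362.7 t.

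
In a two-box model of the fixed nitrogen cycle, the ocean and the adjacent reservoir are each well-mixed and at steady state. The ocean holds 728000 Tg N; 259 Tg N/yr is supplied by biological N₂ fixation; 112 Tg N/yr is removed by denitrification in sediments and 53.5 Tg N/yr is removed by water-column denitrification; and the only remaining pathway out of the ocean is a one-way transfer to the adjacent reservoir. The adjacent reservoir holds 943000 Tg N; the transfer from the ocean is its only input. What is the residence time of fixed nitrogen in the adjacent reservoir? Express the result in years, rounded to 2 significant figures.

10000 yr

Balance the ocean: ΣF_in = 259.00 Tg N/yr.
Transfer to the adjacent reservoir = ΣF_in − (112 + 53.5) = 93.500 Tg N/yr.
At steady state the output of the adjacent reservoir equals its input, 93.500 Tg N/yr.
τ = M / F = 943000 / 93.500 = 10090 yr.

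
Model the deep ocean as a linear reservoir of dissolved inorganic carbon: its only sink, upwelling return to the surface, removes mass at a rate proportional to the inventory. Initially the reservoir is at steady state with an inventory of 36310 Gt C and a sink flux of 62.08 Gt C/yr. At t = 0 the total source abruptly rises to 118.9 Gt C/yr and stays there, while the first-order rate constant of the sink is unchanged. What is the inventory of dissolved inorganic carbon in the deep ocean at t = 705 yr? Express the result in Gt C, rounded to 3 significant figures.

Residence time τ = M₀/F₀ = 584.9 yr. The eventual steady state is M_∞ = M₀·(F₁/F₀) = 36310 × 118.9/62.08 = 69543 Gt C.
The anomaly ΔM(t) = M(t) − M_∞ decays as ΔM₀·e^(−t/τ) with ΔM₀ = 36310 − 69543 = −33230 Gt C.
At t = 705 yr, e^(−t/τ) = e^(−1.205) = 0.2996, so ΔM = −9956 Gt C and M = 69543 − 9956 = 59587 Gt C.

59600 Gt C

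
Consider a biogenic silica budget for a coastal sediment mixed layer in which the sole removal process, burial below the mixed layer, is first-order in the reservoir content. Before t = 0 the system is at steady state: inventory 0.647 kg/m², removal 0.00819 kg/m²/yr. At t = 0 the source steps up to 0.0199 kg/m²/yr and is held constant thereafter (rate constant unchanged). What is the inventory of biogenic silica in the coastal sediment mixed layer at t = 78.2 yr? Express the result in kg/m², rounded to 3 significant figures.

1.23 kg/m²

The sink rate constant is k = F₀/M₀ = 0.00819/0.647 = 0.01266 yr⁻¹.
Solving dM/dt = F₁ − kM with M(0) = M₀ gives M(t) = F₁/k + (M₀ − F₁/k)·e^(−kt).
F₁/k = 0.0199/0.01266 = 1.5721 kg/m²; kt = 0.01266 × 78.2 = 0.9899, e^(−kt) = 0.3716.
M(78.2) = 1.5721 + (0.647 − 1.5721) × 0.3716 = 1.5721 − 0.3438 = 1.2283 kg/m².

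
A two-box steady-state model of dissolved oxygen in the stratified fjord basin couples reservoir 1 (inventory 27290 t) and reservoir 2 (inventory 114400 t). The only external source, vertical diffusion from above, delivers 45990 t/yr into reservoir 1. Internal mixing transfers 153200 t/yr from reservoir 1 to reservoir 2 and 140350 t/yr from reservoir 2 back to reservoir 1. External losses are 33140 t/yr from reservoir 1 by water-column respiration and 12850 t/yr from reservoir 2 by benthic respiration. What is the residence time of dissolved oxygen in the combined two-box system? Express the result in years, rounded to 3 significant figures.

3.08 yr

Treat the two boxes together as one reservoir: the mixing fluxes between them are internal recycling, so τ = ΣM / Σ(external losses).
M_total = 27290 + 114400 = 141690 t.
ΣF_external_out = 33140 + 12850 = 45990 t/yr.
τ = M_total / ΣF_ext = 141690 / 45990 = 3.081 yr.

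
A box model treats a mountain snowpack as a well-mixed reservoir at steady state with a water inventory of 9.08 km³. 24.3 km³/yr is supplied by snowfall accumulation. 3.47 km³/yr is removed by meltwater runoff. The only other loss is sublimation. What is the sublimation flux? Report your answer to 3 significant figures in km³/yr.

At steady state ΣF_in = ΣF_out.
ΣF_in = 24.300 km³/yr.
Sublimation flux = ΣF_in − (3.47) = 24.300 − 3.470 = 20.83 km³/yr.

20.8 km³/yr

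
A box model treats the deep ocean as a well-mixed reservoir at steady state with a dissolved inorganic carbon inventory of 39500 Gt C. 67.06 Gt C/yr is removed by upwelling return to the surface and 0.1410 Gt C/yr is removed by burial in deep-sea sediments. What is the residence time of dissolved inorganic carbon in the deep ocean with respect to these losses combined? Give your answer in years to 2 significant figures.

590 yr

Total removal = 67.06 + 0.1410 = 67.201 Gt C/yr.
τ = M / ΣF_out = 39500 / 67.201 = 587.8 yr.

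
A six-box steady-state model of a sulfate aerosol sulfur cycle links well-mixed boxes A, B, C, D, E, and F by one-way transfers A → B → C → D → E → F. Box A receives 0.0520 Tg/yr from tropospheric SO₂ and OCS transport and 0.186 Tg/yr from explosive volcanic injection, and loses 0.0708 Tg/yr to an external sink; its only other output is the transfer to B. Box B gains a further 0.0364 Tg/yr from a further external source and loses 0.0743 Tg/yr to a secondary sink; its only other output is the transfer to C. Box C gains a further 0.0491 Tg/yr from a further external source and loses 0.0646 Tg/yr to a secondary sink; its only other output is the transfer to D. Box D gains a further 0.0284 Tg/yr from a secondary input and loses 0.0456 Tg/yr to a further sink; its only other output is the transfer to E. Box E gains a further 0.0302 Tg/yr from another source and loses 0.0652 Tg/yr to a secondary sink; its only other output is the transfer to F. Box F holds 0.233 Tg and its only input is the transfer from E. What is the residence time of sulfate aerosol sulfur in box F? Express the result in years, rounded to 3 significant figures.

Box A: F(A→B) = (0.0520 + 0.186) − 0.0708 = 0.16720 Tg/yr.
Box B: F(B→C) = (0.16720 + 0.0364) − 0.0743 = 0.12930 Tg/yr.
Box C: F(C→D) = (0.12930 + 0.0491) − 0.0646 = 0.11380 Tg/yr.
Box D: F(D→E) = (0.11380 + 0.0284) − 0.0456 = 0.096600 Tg/yr.
Box E: F(E→F) = (0.096600 + 0.0302) − 0.0652 = 0.061600 Tg/yr.
Box F throughput = its input = 0.061600 Tg/yr; τ = 0.233 / 0.061600 = 3.782 yr.

3.78 yr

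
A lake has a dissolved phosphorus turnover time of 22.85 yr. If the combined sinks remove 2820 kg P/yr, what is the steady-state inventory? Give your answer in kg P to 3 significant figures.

64400 kg P

τ = M/F ⇒ M = τ × F = 22.85 × 2820 = 64440 kg P.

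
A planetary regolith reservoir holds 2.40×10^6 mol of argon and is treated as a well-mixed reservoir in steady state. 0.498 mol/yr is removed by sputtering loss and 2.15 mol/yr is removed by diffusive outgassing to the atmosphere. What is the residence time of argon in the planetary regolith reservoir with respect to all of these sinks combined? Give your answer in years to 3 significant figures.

Total removal flux = 0.498 + 2.15 = 2.6480 mol/yr.
τ = M / ΣF_out = 2.40×10^6 / 2.6480 = 906300 yr.

906000 yr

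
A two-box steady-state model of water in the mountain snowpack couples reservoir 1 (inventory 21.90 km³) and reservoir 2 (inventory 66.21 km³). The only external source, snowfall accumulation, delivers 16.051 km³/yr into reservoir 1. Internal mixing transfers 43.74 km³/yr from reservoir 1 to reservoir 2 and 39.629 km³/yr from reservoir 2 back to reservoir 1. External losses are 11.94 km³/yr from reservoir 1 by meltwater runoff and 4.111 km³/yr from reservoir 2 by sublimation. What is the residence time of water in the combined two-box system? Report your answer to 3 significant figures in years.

Treat the two boxes together as one reservoir: the mixing fluxes between them are internal recycling, so τ = ΣM / Σ(external losses).
M_total = 21.90 + 66.21 = 88.110 km³.
ΣF_external_out = 11.94 + 4.111 = 16.051 km³/yr.
τ = M_total / ΣF_ext = 88.110 / 16.051 = 5.489 yr.

5.49 yr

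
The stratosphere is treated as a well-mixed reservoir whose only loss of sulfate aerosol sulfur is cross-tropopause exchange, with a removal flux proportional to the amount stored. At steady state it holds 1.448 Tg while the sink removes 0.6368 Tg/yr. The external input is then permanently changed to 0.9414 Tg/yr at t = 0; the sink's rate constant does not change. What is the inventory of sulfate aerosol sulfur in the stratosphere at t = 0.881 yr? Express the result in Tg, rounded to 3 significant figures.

1.67 Tg

Residence time τ = M₀/F₀ = 2.274 yr. The eventual steady state is M_∞ = M₀·(F₁/F₀) = 1.448 × 0.9414/0.6368 = 2.1406 Tg.
The anomaly ΔM(t) = M(t) − M_∞ decays as ΔM₀·e^(−t/τ) with ΔM₀ = 1.448 − 2.1406 = −0.6926 Tg.
At t = 0.881 yr, e^(−t/τ) = e^(−0.3874) = 0.6788, so ΔM = −0.4701 Tg and M = 2.1406 − 0.4701 = 1.6705 Tg.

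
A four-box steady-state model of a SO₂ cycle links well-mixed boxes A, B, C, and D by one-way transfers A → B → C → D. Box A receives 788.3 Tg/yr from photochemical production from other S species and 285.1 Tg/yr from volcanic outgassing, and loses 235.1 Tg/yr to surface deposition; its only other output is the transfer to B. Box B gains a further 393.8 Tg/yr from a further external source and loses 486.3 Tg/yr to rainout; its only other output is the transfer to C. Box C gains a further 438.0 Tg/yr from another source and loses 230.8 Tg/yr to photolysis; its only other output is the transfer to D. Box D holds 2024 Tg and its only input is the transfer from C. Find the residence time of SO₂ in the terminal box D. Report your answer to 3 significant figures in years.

Box A: F(A→B) = (788.3 + 285.1) − 235.1 = 838.30 Tg/yr.
Box B: F(B→C) = (838.30 + 393.8) − 486.3 = 745.80 Tg/yr.
Box C: F(C→D) = (745.80 + 438.0) − 230.8 = 953.00 Tg/yr.
Box D throughput = its input = 953.00 Tg/yr; τ = 2024 / 953.00 = 2.124 yr.

2.12 yr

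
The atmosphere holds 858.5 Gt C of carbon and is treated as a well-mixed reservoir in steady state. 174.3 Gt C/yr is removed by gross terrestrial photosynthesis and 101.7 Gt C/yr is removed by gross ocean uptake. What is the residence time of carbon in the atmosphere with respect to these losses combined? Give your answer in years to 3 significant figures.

3.11 yr

Total removal = 174.3 + 101.7 = 276.00 Gt C/yr.
τ = M / ΣF_out = 858.5 / 276.00 = 3.111 yr.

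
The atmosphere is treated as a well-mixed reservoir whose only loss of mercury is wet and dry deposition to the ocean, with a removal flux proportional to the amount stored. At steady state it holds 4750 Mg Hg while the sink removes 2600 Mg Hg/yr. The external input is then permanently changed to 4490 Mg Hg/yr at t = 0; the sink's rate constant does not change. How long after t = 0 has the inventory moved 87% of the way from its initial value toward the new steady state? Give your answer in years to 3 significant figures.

3.73 yr

τ = M₀/F₀ = 4750/2600 = 1.827 yr.
The remaining gap fraction is e^(−t/τ); 87% covered ⇒ e^(−t/τ) = 0.130.
t = −τ ln(0.130) = 1.827 × 2.040 = 3.727 yr.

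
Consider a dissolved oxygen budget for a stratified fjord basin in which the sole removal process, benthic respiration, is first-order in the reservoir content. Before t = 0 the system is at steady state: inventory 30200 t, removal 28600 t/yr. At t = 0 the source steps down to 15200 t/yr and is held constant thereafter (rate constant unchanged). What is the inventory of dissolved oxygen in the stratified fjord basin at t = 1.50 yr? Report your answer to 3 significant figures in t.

Residence time τ = M₀/F₀ = 1.056 yr. The eventual steady state is M_∞ = M₀·(F₁/F₀) = 30200 × 15200/28600 = 16050 t.
The anomaly ΔM(t) = M(t) − M_∞ decays as ΔM₀·e^(−t/τ) with ΔM₀ = 30200 − 16050 = 14150 t.
At t = 1.50 yr, e^(−t/τ) = e^(−1.421) = 0.2416, so ΔM = 3418 t and M = 16050 + 3418 = 19469 t.

19500 t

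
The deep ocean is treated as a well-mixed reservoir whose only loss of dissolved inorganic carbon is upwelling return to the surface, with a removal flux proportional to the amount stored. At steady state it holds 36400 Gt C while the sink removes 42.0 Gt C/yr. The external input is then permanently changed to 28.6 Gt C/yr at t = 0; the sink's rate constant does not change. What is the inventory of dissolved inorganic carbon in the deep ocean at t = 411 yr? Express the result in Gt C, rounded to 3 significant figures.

32000 Gt C

The sink rate constant is k = F₀/M₀ = 42.0/36400 = 0.001154 yr⁻¹.
Solving dM/dt = F₁ − kM with M(0) = M₀ gives M(t) = F₁/k + (M₀ − F₁/k)·e^(−kt).
F₁/k = 28.6/0.001154 = 24787 Gt C; kt = 0.001154 × 411 = 0.4742, e^(−kt) = 0.6224.
M(411) = 24787 + (36400 − 24787) × 0.6224 = 24787 + 7228 = 32014 Gt C.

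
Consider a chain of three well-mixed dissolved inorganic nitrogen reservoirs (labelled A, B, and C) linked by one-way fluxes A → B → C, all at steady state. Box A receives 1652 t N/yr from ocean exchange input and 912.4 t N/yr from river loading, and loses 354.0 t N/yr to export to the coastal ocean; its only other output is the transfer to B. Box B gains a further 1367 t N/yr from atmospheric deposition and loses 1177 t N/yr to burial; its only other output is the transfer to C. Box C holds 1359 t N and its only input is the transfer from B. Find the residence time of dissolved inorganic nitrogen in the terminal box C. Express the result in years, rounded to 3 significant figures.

Box A: F(A→B) = (1652 + 912.4) − 354.0 = 2210.4 t N/yr.
Box B: F(B→C) = (2210.4 + 1367) − 1177 = 2400.4 t N/yr.
Box C throughput = its input = 2400.4 t N/yr; τ = 1359 / 2400.4 = 0.5662 yr.

0.566 yr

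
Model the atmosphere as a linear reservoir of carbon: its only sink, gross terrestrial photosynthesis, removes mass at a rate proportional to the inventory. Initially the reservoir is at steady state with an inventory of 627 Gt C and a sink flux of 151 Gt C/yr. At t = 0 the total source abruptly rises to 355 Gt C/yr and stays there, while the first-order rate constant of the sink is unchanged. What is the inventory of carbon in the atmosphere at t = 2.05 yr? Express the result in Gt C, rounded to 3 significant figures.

The sink rate constant is k = F₀/M₀ = 151/627 = 0.2408 yr⁻¹.
Solving dM/dt = F₁ − kM with M(0) = M₀ gives M(t) = F₁/k + (M₀ − F₁/k)·e^(−kt).
F₁/k = 355/0.2408 = 1474.1 Gt C; kt = 0.2408 × 2.05 = 0.4937, e^(−kt) = 0.6104.
M(2.05) = 1474.1 + (627 − 1474.1) × 0.6104 = 1474.1 − 517.0 = 957.05 Gt C.

957 Gt C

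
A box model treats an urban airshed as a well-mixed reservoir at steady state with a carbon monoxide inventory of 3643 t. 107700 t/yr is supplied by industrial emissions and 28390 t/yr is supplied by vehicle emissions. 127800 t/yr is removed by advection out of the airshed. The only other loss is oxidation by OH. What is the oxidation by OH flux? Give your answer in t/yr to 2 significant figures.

At steady state ΣF_in = ΣF_out.
ΣF_in = 107700 + 28390 = 136090 t/yr.
Oxidation by OH flux = ΣF_in − (127800) = 136090 − 127800 = 8290 t/yr.

8300 t/yr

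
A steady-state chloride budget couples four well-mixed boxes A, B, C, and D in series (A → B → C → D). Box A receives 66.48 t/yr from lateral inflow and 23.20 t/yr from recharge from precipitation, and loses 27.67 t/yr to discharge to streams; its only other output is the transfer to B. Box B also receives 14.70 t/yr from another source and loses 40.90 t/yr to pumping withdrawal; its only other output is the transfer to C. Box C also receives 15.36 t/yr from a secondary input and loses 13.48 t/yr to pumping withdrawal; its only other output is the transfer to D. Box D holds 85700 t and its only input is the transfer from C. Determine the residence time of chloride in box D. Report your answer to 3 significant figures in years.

Box A: F(A→B) = (66.48 + 23.20) − 27.67 = 62.010 t/yr.
Box B: F(B→C) = (62.010 + 14.70) − 40.90 = 35.810 t/yr.
Box C: F(C→D) = (35.810 + 15.36) − 13.48 = 37.690 t/yr.
Box D throughput = its input = 37.690 t/yr; τ = 85700 / 37.690 = 2274 yr.

2270 yr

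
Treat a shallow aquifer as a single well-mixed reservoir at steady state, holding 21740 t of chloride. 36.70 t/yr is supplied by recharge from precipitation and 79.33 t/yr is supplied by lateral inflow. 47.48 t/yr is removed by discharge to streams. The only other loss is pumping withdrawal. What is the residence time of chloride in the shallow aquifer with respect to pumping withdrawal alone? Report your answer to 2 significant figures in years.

At steady state ΣF_in = ΣF_out.
ΣF_in = 36.70 + 79.33 = 116.03 t/yr.
Pumping withdrawal flux = ΣF_in − (47.48) = 116.03 − 47.48 = 68.55 t/yr.
τ = M / F = 21740 / 68.55 = 317.1 yr.

320 yr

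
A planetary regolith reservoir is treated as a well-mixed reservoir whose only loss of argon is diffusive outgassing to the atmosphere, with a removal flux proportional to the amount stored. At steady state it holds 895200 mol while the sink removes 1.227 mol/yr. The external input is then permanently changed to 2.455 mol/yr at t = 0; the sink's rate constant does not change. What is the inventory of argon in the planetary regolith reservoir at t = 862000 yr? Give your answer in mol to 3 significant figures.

Residence time τ = M₀/F₀ = 729600 yr. The eventual steady state is M_∞ = M₀·(F₁/F₀) = 895200 × 2.455/1.227 = 1.7911×10^6 mol.
The anomaly ΔM(t) = M(t) − M_∞ decays as ΔM₀·e^(−t/τ) with ΔM₀ = 895200 − 1.7911×10^6 = −895900 mol.
At t = 862000 yr, e^(−t/τ) = e^(−1.181) = 0.3068, so ΔM = −274900 mol and M = 1.7911×10^6 − 274900 = 1.5162×10^6 mol.

1.52×10^6 mol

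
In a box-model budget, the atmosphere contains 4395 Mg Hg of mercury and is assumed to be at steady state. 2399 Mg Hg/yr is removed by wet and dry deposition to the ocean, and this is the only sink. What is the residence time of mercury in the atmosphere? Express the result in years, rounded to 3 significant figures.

1.83 yr

τ = M / F = 4395 / 2399 = 1.832 yr.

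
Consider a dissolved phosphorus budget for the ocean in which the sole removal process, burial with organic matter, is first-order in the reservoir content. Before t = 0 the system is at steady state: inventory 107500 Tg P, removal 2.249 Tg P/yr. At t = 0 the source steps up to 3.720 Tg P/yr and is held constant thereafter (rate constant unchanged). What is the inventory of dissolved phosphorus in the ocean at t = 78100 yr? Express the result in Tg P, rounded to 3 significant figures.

164000 Tg P

The sink rate constant is k = F₀/M₀ = 2.249/107500 = 2.092×10^-5 yr⁻¹.
Solving dM/dt = F₁ − kM with M(0) = M₀ gives M(t) = F₁/k + (M₀ − F₁/k)·e^(−kt).
F₁/k = 3.720/2.092×10^-5 = 177810 Tg P; kt = 2.092×10^-5 × 78100 = 1.634, e^(−kt) = 0.1952.
M(78100) = 177810 + (107500 − 177810) × 0.1952 = 177810 − 13720 = 164090 Tg P.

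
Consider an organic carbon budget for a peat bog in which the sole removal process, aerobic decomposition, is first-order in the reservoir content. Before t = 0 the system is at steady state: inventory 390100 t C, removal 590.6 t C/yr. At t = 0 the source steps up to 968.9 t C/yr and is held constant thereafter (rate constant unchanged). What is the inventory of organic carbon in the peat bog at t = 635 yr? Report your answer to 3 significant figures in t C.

The sink rate constant is k = F₀/M₀ = 590.6/390100 = 0.001514 yr⁻¹.
Solving dM/dt = F₁ − kM with M(0) = M₀ gives M(t) = F₁/k + (M₀ − F₁/k)·e^(−kt).
F₁/k = 968.9/0.001514 = 639970 t C; kt = 0.001514 × 635 = 0.9614, e^(−kt) = 0.3824.
M(635) = 639970 + (390100 − 639970) × 0.3824 = 639970 − 95540 = 544430 t C.

544000 t C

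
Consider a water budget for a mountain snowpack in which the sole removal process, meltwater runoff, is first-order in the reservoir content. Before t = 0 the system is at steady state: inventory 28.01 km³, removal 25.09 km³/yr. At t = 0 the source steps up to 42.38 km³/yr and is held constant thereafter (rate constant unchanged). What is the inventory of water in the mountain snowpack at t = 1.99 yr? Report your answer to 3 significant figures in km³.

44.1 km³

τ = M₀/F₀ = 28.01/25.09 = 1.116 yr; rate constant k = 1/τ.
New steady state M_∞ = F₁/k = F₁·τ = 42.38 × 1.116 = 47.312 km³.
M(t) = M_∞ + (M₀ − M_∞)·e^(−t/τ); t/τ = 1.99/1.116 = 1.783, so e^(−t/τ) = 0.1682.
M(t) = 47.312 − 19.30 × 0.1682 = 44.065 km³.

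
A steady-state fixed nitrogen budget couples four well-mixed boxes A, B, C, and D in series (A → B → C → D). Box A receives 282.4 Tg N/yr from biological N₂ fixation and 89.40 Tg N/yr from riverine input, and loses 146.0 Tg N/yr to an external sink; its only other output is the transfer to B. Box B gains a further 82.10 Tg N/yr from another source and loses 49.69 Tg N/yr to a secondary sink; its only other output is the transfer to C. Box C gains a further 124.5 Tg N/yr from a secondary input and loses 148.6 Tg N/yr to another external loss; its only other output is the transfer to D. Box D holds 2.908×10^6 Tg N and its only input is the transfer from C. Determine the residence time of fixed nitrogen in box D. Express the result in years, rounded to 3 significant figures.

12400 yr

Box A: F(A→B) = (282.4 + 89.40) − 146.0 = 225.80 Tg N/yr.
Box B: F(B→C) = (225.80 + 82.10) − 49.69 = 258.21 Tg N/yr.
Box C: F(C→D) = (258.21 + 124.5) − 148.6 = 234.11 Tg N/yr.
Box D throughput = its input = 234.11 Tg N/yr; τ = 2.908×10^6 / 234.11 = 12420 yr.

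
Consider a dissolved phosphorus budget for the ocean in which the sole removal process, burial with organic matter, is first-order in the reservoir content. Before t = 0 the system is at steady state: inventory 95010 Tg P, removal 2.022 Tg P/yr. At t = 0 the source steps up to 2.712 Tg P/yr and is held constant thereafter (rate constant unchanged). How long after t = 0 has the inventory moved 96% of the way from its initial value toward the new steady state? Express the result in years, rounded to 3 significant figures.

τ = M₀/F₀ = 95010/2.022 = 46990 yr.
The remaining gap fraction is e^(−t/τ); 96% covered ⇒ e^(−t/τ) = 0.0400.
t = −τ ln(0.0400) = 46990 × 3.219 = 151200 yr.

151000 yr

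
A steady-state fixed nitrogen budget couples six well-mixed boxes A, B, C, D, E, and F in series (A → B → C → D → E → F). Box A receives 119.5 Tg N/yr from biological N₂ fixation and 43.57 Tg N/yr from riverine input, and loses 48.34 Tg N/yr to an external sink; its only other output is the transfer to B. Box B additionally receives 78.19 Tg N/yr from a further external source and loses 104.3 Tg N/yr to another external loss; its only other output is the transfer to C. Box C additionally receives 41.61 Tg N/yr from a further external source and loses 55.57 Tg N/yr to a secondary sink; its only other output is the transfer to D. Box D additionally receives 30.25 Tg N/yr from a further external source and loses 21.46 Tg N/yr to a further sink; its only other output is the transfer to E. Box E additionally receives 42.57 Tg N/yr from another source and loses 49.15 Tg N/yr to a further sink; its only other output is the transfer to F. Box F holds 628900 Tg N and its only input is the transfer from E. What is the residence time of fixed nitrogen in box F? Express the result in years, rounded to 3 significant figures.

8180 yr

Box A: F(A→B) = (119.5 + 43.57) − 48.34 = 114.73 Tg N/yr.
Box B: F(B→C) = (114.73 + 78.19) − 104.3 = 88.620 Tg N/yr.
Box C: F(C→D) = (88.620 + 41.61) − 55.57 = 74.660 Tg N/yr.
Box D: F(D→E) = (74.660 + 30.25) − 21.46 = 83.450 Tg N/yr.
Box E: F(E→F) = (83.450 + 42.57) − 49.15 = 76.870 Tg N/yr.
Box F throughput = its input = 76.870 Tg N/yr; τ = 628900 / 76.870 = 8181 yr.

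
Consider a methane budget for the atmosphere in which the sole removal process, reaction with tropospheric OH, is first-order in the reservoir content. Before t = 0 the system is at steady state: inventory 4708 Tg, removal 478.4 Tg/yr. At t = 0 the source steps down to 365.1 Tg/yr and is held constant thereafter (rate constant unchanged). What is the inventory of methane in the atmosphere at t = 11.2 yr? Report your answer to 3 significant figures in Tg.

The sink rate constant is k = F₀/M₀ = 478.4/4708 = 0.1016 yr⁻¹.
Solving dM/dt = F₁ − kM with M(0) = M₀ gives M(t) = F₁/k + (M₀ − F₁/k)·e^(−kt).
F₁/k = 365.1/0.1016 = 3593.0 Tg; kt = 0.1016 × 11.2 = 1.138, e^(−kt) = 0.3204.
M(11.2) = 3593.0 + (4708 − 3593.0) × 0.3204 = 3593.0 + 357.3 = 3950.3 Tg.

3950 Tg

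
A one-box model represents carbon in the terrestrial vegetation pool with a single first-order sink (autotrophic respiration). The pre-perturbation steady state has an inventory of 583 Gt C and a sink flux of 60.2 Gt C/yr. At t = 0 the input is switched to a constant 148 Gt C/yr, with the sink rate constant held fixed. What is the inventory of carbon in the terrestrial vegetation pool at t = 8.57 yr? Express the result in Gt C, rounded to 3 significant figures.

1080 Gt C

The sink rate constant is k = F₀/M₀ = 60.2/583 = 0.1033 yr⁻¹.
Solving dM/dt = F₁ − kM with M(0) = M₀ gives M(t) = F₁/k + (M₀ − F₁/k)·e^(−kt).
F₁/k = 148/0.1033 = 1433.3 Gt C; kt = 0.1033 × 8.57 = 0.8849, e^(−kt) = 0.4127.
M(8.57) = 1433.3 + (583 − 1433.3) × 0.4127 = 1433.3 − 351.0 = 1082.3 Gt C.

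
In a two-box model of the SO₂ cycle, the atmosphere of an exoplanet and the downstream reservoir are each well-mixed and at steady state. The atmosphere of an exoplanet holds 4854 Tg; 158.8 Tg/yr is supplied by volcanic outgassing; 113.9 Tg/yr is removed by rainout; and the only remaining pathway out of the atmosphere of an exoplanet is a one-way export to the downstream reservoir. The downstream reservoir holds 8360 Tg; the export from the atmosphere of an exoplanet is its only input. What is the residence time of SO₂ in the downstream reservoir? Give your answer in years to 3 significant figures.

186 yr

Balance the atmosphere of an exoplanet: ΣF_in = 158.80 Tg/yr.
Export to the downstream reservoir = ΣF_in − (113.9) = 44.900 Tg/yr.
At steady state the output of the downstream reservoir equals its input, 44.900 Tg/yr.
τ = M / F = 8360 / 44.900 = 186.2 yr.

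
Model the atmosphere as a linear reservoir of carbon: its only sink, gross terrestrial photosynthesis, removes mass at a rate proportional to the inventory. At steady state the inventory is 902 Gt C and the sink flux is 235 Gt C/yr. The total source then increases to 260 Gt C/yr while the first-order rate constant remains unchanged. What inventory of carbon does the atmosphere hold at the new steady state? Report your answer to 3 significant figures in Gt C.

998 Gt C

Rate constant k = F/M = 235 / 902 = 0.2605 yr⁻¹.
At the new steady state, source = k·M_new ⇒ M_new = 260 / 0.2605 = 998.0 Gt C.
(Equivalently M_new = M × F_new/F_old = 902 × 260/235.)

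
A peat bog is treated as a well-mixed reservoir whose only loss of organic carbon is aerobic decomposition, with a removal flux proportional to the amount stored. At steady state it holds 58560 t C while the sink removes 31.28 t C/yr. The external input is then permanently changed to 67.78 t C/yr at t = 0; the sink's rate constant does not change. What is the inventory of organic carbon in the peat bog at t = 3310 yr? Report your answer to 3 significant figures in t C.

115000 t C

τ = M₀/F₀ = 58560/31.28 = 1872 yr; rate constant k = 1/τ.
New steady state M_∞ = F₁/k = F₁·τ = 67.78 × 1872 = 126890 t C.
M(t) = M_∞ + (M₀ − M_∞)·e^(−t/τ); t/τ = 3310/1872 = 1.768, so e^(−t/τ) = 0.1707.
M(t) = 126890 − 68330 × 0.1707 = 115230 t C.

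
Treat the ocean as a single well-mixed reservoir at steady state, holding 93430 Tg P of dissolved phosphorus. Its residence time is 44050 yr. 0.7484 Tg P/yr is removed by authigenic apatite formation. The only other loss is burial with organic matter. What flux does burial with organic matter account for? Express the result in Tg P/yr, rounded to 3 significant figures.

1.37 Tg P/yr

Total removal F = M/τ = 93430 / 44050 = 2.121 Tg P/yr.
Burial with organic matter = F − (0.7484) = 2.121 − 0.7484 = 1.373 Tg P/yr.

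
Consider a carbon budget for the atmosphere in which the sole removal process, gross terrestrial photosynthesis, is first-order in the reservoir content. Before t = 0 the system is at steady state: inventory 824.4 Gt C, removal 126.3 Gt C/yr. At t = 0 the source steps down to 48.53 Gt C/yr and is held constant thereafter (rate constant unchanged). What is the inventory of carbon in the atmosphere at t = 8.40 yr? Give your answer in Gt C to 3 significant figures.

457 Gt C

Residence time τ = M₀/F₀ = 6.527 yr. The eventual steady state is M_∞ = M₀·(F₁/F₀) = 824.4 × 48.53/126.3 = 316.77 Gt C.
The anomaly ΔM(t) = M(t) − M_∞ decays as ΔM₀·e^(−t/τ) with ΔM₀ = 824.4 − 316.77 = 507.6 Gt C.
At t = 8.40 yr, e^(−t/τ) = e^(−1.287) = 0.2761, so ΔM = 140.2 Gt C and M = 316.77 + 140.2 = 456.94 Gt C.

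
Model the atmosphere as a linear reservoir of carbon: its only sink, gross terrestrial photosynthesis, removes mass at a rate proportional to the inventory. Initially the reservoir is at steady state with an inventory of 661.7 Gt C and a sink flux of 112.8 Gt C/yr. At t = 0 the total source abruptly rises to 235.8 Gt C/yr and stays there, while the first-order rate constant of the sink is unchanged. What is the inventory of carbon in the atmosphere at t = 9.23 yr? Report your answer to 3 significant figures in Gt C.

Residence time τ = M₀/F₀ = 5.866 yr. The eventual steady state is M_∞ = M₀·(F₁/F₀) = 661.7 × 235.8/112.8 = 1383.2 Gt C.
The anomaly ΔM(t) = M(t) − M_∞ decays as ΔM₀·e^(−t/τ) with ΔM₀ = 661.7 − 1383.2 = −721.5 Gt C.
At t = 9.23 yr, e^(−t/τ) = e^(−1.573) = 0.2073, so ΔM = −149.6 Gt C and M = 1383.2 − 149.6 = 1233.6 Gt C.

1230 Gt C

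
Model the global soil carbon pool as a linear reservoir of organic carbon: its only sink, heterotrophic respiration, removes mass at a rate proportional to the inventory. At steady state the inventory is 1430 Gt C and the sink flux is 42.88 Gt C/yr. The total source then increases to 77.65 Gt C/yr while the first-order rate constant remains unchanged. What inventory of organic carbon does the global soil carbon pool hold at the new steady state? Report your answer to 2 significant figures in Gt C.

2600 Gt C

Rate constant k = F/M = 42.88 / 1430 = 0.02999 yr⁻¹.
At the new steady state, source = k·M_new ⇒ M_new = 77.65 / 0.02999 = 2590 Gt C.
(Equivalently M_new = M × F_new/F_old = 1430 × 77.65/42.88.)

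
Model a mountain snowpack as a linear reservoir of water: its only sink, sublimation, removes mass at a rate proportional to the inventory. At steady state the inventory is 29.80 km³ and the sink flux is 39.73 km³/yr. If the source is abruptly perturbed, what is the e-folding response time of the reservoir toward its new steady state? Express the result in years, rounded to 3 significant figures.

0.750 yr

For a linear reservoir the response time equals the residence time τ = M/F.
τ = 29.80 / 39.73 = 0.7501 yr.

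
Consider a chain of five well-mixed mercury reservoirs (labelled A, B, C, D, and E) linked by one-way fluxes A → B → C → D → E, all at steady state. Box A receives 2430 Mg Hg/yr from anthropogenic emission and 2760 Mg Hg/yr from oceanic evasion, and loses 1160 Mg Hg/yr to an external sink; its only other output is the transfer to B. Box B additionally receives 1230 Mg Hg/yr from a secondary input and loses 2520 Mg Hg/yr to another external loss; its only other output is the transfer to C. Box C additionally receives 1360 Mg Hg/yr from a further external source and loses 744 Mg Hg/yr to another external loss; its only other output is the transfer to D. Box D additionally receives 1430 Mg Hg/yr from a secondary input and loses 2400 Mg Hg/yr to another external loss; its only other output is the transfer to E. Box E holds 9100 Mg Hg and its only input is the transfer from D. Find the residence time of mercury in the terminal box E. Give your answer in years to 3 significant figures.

Box A: F(A→B) = (2430 + 2760) − 1160 = 4030.0 Mg Hg/yr.
Box B: F(B→C) = (4030.0 + 1230) − 2520 = 2740.0 Mg Hg/yr.
Box C: F(C→D) = (2740.0 + 1360) − 744 = 3356.0 Mg Hg/yr.
Box D: F(D→E) = (3356.0 + 1430) − 2400 = 2386.0 Mg Hg/yr.
Box E throughput = its input = 2386.0 Mg Hg/yr; τ = 9100 / 2386.0 = 3.814 yr.

3.81 yr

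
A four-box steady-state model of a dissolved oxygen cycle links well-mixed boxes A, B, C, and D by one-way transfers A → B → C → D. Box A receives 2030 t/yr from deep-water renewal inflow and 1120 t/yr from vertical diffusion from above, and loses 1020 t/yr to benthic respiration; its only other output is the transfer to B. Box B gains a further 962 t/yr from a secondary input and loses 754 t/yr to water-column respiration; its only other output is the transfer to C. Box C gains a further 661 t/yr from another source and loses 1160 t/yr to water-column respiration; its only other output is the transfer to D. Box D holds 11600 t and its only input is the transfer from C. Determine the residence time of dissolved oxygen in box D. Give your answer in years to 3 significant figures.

6.31 yr

Box A: F(A→B) = (2030 + 1120) − 1020 = 2130.0 t/yr.
Box B: F(B→C) = (2130.0 + 962) − 754 = 2338.0 t/yr.
Box C: F(C→D) = (2338.0 + 661) − 1160 = 1839.0 t/yr.
Box D throughput = its input = 1839.0 t/yr; τ = 11600 / 1839.0 = 6.308 yr.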